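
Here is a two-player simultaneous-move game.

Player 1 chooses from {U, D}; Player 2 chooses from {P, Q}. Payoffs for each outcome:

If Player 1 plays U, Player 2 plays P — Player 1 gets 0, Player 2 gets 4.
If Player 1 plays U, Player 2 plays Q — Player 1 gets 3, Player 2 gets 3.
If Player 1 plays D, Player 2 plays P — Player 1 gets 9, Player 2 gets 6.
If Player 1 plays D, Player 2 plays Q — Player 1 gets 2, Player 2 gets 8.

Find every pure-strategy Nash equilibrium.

Player 1 against P: payoffs 0, 9 → best response D.
Player 1 against Q: payoffs 3, 2 → best response U.
Player 2 against U: payoffs 4, 3 → best response P.
Player 2 against D: payoffs 6, 8 → best response Q.
No profile is a mutual best response for all players.

none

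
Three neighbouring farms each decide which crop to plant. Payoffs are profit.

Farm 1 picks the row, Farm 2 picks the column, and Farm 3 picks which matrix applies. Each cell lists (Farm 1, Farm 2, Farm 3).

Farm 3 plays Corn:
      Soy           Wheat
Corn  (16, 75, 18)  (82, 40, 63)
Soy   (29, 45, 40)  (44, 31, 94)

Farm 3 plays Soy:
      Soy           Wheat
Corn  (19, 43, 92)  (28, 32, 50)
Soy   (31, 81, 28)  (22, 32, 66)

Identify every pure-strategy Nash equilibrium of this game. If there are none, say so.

Farm 1 against (Soy, Corn): payoffs 16, 29 → best response Soy.
Farm 1 against (Soy, Soy): payoffs 19, 31 → best response Soy.
Farm 1 against (Wheat, Corn): payoffs 82, 44 → best response Corn.
Farm 1 against (Wheat, Soy): payoffs 28, 22 → best response Corn.
Farm 2 against (Corn, Corn): payoffs 75, 40 → best response Soy.
Farm 2 against (Corn, Soy): payoffs 43, 32 → best response Soy.
Farm 2 against (Soy, Corn): payoffs 45, 31 → best response Soy.
Farm 2 against (Soy, Soy): payoffs 81, 32 → best response Soy.
Farm 3 against (Corn, Soy): payoffs 18, 92 → best response Soy.
Farm 3 against (Corn, Wheat): payoffs 63, 50 → best response Corn.
Farm 3 against (Soy, Soy): payoffs 40, 28 → best response Corn.
Farm 3 against (Soy, Wheat): payoffs 94, 66 → best response Corn.
Mutual best responses: (Soy, Soy, Corn).

Pure NE: (Soy, Soy, Corn)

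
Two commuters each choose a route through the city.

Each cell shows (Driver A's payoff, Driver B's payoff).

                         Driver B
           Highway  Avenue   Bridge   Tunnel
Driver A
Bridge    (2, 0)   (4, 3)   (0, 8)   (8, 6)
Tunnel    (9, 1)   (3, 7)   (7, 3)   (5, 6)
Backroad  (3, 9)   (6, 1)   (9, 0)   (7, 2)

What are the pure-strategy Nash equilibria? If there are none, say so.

Check each profile: it is a Nash equilibrium iff no player can strictly gain by switching unilaterally.
(Bridge, Highway): Driver A can switch to Tunnel (2 → 9). Not NE.
(Bridge, Avenue): Driver A can switch to Backroad (4 → 6). Not NE.
(Bridge, Bridge): Driver A can switch to Tunnel (0 → 7). Not NE.
(Bridge, Tunnel): Driver B can switch to Bridge (6 → 8). Not NE.
(Tunnel, Highway): Driver B can switch to Avenue (1 → 7). Not NE.
(Tunnel, Avenue): Driver A can switch to Bridge (3 → 4). Not NE.
(Tunnel, Bridge): Driver A can switch to Backroad (7 → 9). Not NE.
(Tunnel, Tunnel): Driver A can switch to Bridge (5 → 8). Not NE.
(The remaining 4 profiles each have a profitable deviation by the same check.)

none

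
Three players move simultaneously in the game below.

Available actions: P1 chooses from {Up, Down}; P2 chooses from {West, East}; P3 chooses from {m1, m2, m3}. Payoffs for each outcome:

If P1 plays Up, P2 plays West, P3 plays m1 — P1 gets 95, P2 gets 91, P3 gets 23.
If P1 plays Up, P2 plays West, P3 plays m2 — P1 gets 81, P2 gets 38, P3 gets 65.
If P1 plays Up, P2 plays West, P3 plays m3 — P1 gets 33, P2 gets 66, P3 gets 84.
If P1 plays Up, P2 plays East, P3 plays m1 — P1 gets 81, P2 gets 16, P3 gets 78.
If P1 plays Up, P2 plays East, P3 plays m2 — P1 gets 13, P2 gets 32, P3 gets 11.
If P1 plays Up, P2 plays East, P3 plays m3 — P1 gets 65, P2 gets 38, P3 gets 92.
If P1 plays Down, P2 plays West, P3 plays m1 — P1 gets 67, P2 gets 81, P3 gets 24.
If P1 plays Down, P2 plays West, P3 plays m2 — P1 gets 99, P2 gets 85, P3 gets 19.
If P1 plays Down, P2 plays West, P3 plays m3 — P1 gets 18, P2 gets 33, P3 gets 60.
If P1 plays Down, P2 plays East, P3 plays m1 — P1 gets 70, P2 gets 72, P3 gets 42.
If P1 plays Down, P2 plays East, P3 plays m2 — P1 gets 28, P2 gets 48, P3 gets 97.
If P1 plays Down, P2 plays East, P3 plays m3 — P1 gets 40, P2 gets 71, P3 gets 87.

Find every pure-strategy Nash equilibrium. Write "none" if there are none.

(Up, West, m1): P3 can switch to m2 (23 → 65). Not NE.
(Up, West, m2): P1 can switch to Down (81 → 99). Not NE.
(Up, West, m3): P1 gets 33, best alternative 18; P2 gets 66, best alternative 38; P3 gets 84, best alternative 65. No profitable deviation — NE.
(Up, East, m1): P2 can switch to West (16 → 91). Not NE.
(Up, East, m2): P1 can switch to Down (13 → 28). Not NE.
(Up, East, m3): P2 can switch to West (38 → 66). Not NE.
(Down, West, m1): P1 can switch to Up (67 → 95). Not NE.
(Down, West, m2): P3 can switch to m1 (19 → 24). Not NE.
(Down, West, m3): P1 can switch to Up (18 → 33). Not NE.
(The remaining 3 profiles each have a profitable deviation by the same check.)

Pure NE: (Up, West, m3)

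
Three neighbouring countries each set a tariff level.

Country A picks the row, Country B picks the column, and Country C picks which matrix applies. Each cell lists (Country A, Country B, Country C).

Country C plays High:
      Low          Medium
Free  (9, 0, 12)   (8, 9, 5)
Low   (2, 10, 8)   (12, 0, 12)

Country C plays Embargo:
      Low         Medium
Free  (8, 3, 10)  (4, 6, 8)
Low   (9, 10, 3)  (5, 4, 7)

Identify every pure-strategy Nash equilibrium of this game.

No pure-strategy Nash equilibrium.

For each player, find the best response to each opponent profile; mutual best responses are the pure NE.
Country A against (Low, High): payoffs 9, 2 → best response Free.
Country A against (Low, Embargo): payoffs 8, 9 → best response Low.
Country A against (Medium, High): payoffs 8, 12 → best response Low.
Country A against (Medium, Embargo): payoffs 4, 5 → best response Low.
Country B against (Free, High): payoffs 0, 9 → best response Medium.
Country B against (Free, Embargo): payoffs 3, 6 → best response Medium.
Country B against (Low, High): payoffs 10, 0 → best response Low.
Country B against (Low, Embargo): payoffs 10, 4 → best response Low.
Country C against (Free, Low): payoffs 12, 10 → best response High.
Country C against (Free, Medium): payoffs 5, 8 → best response Embargo.
Country C against (Low, Low): payoffs 8, 3 → best response High.
Country C against (Low, Medium): payoffs 12, 7 → best response High.
No profile is a mutual best response for all players.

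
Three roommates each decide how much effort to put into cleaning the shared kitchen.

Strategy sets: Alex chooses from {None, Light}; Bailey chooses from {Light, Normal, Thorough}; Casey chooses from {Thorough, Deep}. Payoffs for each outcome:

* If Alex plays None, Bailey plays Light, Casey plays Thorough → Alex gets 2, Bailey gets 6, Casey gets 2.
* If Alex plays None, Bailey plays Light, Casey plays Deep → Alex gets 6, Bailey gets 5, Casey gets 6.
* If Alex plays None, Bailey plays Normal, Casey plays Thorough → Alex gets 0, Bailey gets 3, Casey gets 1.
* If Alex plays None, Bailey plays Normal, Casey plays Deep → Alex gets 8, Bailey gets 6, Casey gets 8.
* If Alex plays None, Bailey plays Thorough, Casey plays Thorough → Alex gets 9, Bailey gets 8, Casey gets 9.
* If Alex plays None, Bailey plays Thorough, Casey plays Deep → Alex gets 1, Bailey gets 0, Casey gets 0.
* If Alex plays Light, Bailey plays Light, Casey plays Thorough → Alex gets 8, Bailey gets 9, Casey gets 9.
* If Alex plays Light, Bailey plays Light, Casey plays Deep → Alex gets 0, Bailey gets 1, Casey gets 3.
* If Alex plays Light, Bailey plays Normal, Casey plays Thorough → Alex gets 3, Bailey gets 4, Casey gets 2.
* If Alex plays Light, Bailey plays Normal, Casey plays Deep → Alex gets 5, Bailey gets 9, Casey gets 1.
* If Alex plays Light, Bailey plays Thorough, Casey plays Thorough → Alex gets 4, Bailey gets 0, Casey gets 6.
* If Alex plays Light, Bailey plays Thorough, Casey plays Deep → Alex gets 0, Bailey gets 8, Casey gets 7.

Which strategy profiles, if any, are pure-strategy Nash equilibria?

Pure-strategy Nash equilibria: (None, Normal, Deep) and (None, Thorough, Thorough) and (Light, Light, Thorough)

Alex against (Light, Thorough): payoffs 2, 8 → best response Light.
Alex against (Light, Deep): payoffs 6, 0 → best response None.
Alex against (Normal, Thorough): payoffs 0, 3 → best response Light.
Alex against (Normal, Deep): payoffs 8, 5 → best response None.
Alex against (Thorough, Thorough): payoffs 9, 4 → best response None.
Alex against (Thorough, Deep): payoffs 1, 0 → best response None.
Bailey against (None, Thorough): payoffs 6, 3, 8 → best response Thorough.
Bailey against (None, Deep): payoffs 5, 6, 0 → best response Normal.
Bailey against (Light, Thorough): payoffs 9, 4, 0 → best response Light.
Bailey against (Light, Deep): payoffs 1, 9, 8 → best response Normal.
Casey against (None, Light): payoffs 2, 6 → best response Deep.
Casey against (None, Normal): payoffs 1, 8 → best response Deep.
Casey against (None, Thorough): payoffs 9, 0 → best response Thorough.
Casey against (Light, Light): payoffs 9, 3 → best response Thorough.
Casey against (Light, Normal): payoffs 2, 1 → best response Thorough.
Casey against (Light, Thorough): payoffs 6, 7 → best response Deep.
Mutual best responses: (None, Normal, Deep); (None, Thorough, Thorough); (Light, Light, Thorough).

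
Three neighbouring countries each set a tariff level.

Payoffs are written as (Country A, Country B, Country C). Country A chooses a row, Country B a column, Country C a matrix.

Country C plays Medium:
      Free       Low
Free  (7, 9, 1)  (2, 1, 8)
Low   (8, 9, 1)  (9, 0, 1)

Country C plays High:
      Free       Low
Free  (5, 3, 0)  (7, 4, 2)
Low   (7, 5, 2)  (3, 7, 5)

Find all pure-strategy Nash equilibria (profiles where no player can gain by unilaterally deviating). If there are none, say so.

Country A against (Free, Medium): payoffs 7, 8 → best response Low.
Country A against (Free, High): payoffs 5, 7 → best response Low.
Country A against (Low, Medium): payoffs 2, 9 → best response Low.
Country A against (Low, High): payoffs 7, 3 → best response Free.
Country B against (Free, Medium): payoffs 9, 1 → best response Free.
Country B against (Free, High): payoffs 3, 4 → best response Low.
Country B against (Low, Medium): payoffs 9, 0 → best response Free.
Country B against (Low, High): payoffs 5, 7 → best response Low.
Country C against (Free, Free): payoffs 1, 0 → best response Medium.
Country C against (Free, Low): payoffs 8, 2 → best response Medium.
Country C against (Low, Free): payoffs 1, 2 → best response High.
Country C against (Low, Low): payoffs 1, 5 → best response High.
No profile is a mutual best response for all players.

none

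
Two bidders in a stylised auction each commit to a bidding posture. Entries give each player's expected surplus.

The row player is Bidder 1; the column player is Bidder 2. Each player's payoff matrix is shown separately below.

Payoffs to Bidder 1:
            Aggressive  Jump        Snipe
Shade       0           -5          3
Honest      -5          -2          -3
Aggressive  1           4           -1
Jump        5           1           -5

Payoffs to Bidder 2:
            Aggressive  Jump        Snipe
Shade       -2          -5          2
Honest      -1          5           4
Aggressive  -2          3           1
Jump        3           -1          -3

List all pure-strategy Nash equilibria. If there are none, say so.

(Shade, Aggressive): Bidder 1 can switch to Aggressive (0 → 1). Not NE.
(Shade, Jump): Bidder 1 can switch to Honest (-5 → -2). Not NE.
(Shade, Snipe): Bidder 1 gets 3, best alternative -1; Bidder 2 gets 2, best alternative -2. No profitable deviation — NE.
(Honest, Aggressive): Bidder 1 can switch to Shade (-5 → 0). Not NE.
(Honest, Jump): Bidder 1 can switch to Aggressive (-2 → 4). Not NE.
(Honest, Snipe): Bidder 1 can switch to Shade (-3 → 3). Not NE.
(Aggressive, Aggressive): Bidder 1 can switch to Jump (1 → 5). Not NE.
(Aggressive, Jump): Bidder 1 gets 4, best alternative 1; Bidder 2 gets 3, best alternative 1. No profitable deviation — NE.
(Aggressive, Snipe): Bidder 1 can switch to Shade (-1 → 3). Not NE.
(Jump, Aggressive): Bidder 1 gets 5, best alternative 1; Bidder 2 gets 3, best alternative -1. No profitable deviation — NE.
(Jump, Jump): Bidder 1 can switch to Aggressive (1 → 4). Not NE.
(The remaining 1 profile has a profitable deviation by the same check.)

Pure-strategy Nash equilibria: (Shade, Snipe) and (Aggressive, Jump) and (Jump, Aggressive)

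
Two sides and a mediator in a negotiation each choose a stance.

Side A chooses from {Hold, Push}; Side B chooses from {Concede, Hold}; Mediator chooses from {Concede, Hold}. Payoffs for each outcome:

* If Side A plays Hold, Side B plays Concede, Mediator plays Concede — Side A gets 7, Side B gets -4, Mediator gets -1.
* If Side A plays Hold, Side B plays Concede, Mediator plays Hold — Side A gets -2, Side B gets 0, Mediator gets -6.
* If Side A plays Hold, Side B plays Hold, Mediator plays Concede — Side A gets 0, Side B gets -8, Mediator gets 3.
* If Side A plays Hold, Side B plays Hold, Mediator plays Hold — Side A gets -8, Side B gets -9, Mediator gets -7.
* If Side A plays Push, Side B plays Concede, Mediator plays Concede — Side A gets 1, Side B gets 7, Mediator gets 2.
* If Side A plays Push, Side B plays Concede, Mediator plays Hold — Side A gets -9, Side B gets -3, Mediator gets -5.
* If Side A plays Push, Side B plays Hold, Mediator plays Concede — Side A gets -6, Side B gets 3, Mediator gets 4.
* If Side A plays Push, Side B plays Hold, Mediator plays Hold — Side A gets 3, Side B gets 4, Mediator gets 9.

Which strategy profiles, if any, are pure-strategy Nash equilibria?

The pure Nash equilibria are (Hold, Concede, Concede) and (Push, Hold, Hold).

Side A against (Concede, Concede): payoffs 7, 1 → best response Hold.
Side A against (Concede, Hold): payoffs -2, -9 → best response Hold.
Side A against (Hold, Concede): payoffs 0, -6 → best response Hold.
Side A against (Hold, Hold): payoffs -8, 3 → best response Push.
Side B against (Hold, Concede): payoffs -4, -8 → best response Concede.
Side B against (Hold, Hold): payoffs 0, -9 → best response Concede.
Side B against (Push, Concede): payoffs 7, 3 → best response Concede.
Side B against (Push, Hold): payoffs -3, 4 → best response Hold.
Mediator against (Hold, Concede): payoffs -1, -6 → best response Concede.
Mediator against (Hold, Hold): payoffs 3, -7 → best response Concede.
Mediator against (Push, Concede): payoffs 2, -5 → best response Concede.
Mediator against (Push, Hold): payoffs 4, 9 → best response Hold.
Mutual best responses: (Hold, Concede, Concede); (Push, Hold, Hold).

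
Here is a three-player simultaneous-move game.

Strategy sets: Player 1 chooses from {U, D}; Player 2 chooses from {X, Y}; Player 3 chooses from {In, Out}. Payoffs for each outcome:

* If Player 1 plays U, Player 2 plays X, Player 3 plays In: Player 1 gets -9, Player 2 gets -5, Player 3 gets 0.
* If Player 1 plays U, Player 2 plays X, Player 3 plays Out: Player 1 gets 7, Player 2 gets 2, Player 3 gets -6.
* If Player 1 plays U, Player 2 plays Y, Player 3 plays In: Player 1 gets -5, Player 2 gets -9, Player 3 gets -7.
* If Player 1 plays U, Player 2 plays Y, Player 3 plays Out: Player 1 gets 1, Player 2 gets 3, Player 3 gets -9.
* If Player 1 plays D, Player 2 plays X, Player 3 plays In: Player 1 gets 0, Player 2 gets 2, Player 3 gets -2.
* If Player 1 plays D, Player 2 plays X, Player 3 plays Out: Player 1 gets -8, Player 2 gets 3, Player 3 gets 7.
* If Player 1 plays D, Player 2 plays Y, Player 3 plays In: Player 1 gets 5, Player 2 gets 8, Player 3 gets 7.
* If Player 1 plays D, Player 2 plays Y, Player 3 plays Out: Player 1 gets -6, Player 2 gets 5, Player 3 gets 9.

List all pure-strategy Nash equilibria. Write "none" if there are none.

For each strategy profile, look for a profitable unilateral deviation.
(U, X, In): Player 1 can switch to D (-9 → 0). Not NE.
(U, X, Out): Player 2 can switch to Y (2 → 3). Not NE.
(U, Y, In): Player 1 can switch to D (-5 → 5). Not NE.
(U, Y, Out): Player 3 can switch to In (-9 → -7). Not NE.
(D, X, In): Player 2 can switch to Y (2 → 8). Not NE.
(D, X, Out): Player 1 can switch to U (-8 → 7). Not NE.
(D, Y, In): Player 3 can switch to Out (7 → 9). Not NE.
(D, Y, Out): Player 1 can switch to U (-6 → 1). Not NE.

There is no pure-strategy Nash equilibrium.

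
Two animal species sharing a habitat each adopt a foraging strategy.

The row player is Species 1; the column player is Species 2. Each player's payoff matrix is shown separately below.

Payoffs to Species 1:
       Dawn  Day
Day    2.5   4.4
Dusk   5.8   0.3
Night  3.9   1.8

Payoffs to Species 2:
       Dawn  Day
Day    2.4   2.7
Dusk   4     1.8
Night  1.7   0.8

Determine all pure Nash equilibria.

The pure Nash equilibria are (Day, Day); (Dusk, Dawn).

Species 1 against Dawn: payoffs 2.5, 5.8, 3.9 → best response Dusk.
Species 1 against Day: payoffs 4.4, 0.3, 1.8 → best response Day.
Species 2 against Day: payoffs 2.4, 2.7 → best response Day.
Species 2 against Dusk: payoffs 4, 1.8 → best response Dawn.
Species 2 against Night: payoffs 1.7, 0.8 → best response Dawn.
Mutual best responses: (Day, Day); (Dusk, Dawn).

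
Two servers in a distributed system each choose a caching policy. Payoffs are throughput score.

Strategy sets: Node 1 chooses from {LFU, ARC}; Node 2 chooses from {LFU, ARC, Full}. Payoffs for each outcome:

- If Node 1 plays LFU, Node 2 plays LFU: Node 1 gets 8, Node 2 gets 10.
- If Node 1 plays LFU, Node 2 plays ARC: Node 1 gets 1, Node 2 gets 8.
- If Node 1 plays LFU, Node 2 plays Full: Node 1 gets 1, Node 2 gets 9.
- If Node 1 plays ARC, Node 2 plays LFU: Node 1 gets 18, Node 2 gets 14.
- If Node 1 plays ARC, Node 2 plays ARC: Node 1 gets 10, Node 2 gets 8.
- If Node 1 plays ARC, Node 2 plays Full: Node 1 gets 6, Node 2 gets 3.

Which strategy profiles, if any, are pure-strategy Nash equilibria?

Pure NE: (ARC, LFU)

(LFU, LFU): Node 1 can switch to ARC (8 → 18). Not NE.
(LFU, ARC): Node 1 can switch to ARC (1 → 10). Not NE.
(LFU, Full): Node 1 can switch to ARC (1 → 6). Not NE.
(ARC, LFU): Node 1 gets 18, best alternative 8; Node 2 gets 14, best alternative 8. No profitable deviation — NE.
(ARC, ARC): Node 2 can switch to LFU (8 → 14). Not NE.
(ARC, Full): Node 2 can switch to LFU (3 → 14). Not NE.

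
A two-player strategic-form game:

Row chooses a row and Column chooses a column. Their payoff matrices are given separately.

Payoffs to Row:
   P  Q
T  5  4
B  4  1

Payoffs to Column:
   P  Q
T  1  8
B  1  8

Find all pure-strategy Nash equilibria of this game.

The unique pure-strategy Nash equilibrium is (T, Q).

Mark each player's best response to every combination of opponents' strategies; a profile where every player is best-responding is a pure Nash equilibrium.
Row against P: payoffs 5, 4 → best response T.
Row against Q: payoffs 4, 1 → best response T.
Column against T: payoffs 1, 8 → best response Q.
Column against B: payoffs 1, 8 → best response Q.
Mutual best responses: (T, Q).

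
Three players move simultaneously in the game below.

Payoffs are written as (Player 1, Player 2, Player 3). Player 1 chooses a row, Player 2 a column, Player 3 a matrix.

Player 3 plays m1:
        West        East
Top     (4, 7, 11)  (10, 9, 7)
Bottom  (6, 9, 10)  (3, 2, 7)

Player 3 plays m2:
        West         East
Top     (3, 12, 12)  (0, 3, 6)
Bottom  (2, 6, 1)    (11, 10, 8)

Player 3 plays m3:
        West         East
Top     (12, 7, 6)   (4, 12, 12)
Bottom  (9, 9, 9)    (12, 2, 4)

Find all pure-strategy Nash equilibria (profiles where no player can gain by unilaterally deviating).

For each player, find the best response to each opponent profile; mutual best responses are the pure NE.
Player 1 against (West, m1): payoffs 4, 6 → best response Bottom.
Player 1 against (West, m2): payoffs 3, 2 → best response Top.
Player 1 against (West, m3): payoffs 12, 9 → best response Top.
Player 1 against (East, m1): payoffs 10, 3 → best response Top.
Player 1 against (East, m2): payoffs 0, 11 → best response Bottom.
Player 1 against (East, m3): payoffs 4, 12 → best response Bottom.
Player 2 against (Top, m1): payoffs 7, 9 → best response East.
Player 2 against (Top, m2): payoffs 12, 3 → best response West.
Player 2 against (Top, m3): payoffs 7, 12 → best response East.
Player 2 against (Bottom, m1): payoffs 9, 2 → best response West.
Player 2 against (Bottom, m2): payoffs 6, 10 → best response East.
Player 2 against (Bottom, m3): payoffs 9, 2 → best response West.
Player 3 against (Top, West): payoffs 11, 12, 6 → best response m2.
Player 3 against (Top, East): payoffs 7, 6, 12 → best response m3.
Player 3 against (Bottom, West): payoffs 10, 1, 9 → best response m1.
Player 3 against (Bottom, East): payoffs 7, 8, 4 → best response m2.
Mutual best responses: (Top, West, m2); (Bottom, West, m1); (Bottom, East, m2).

The pure Nash equilibria are (Top, West, m2) and (Bottom, West, m1) and (Bottom, East, m2).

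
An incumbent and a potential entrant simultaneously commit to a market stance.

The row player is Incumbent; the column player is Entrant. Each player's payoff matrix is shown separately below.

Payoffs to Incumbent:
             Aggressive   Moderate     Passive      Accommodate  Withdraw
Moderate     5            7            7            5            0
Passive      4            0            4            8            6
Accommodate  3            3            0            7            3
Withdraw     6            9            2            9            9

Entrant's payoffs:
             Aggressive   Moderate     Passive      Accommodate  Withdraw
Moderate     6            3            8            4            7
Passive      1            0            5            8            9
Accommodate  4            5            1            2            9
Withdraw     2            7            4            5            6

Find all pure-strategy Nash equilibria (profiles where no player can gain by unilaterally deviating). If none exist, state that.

Incumbent against Aggressive: payoffs 5, 4, 3, 6 → best response Withdraw.
Incumbent against Moderate: payoffs 7, 0, 3, 9 → best response Withdraw.
Incumbent against Passive: payoffs 7, 4, 0, 2 → best response Moderate.
Incumbent against Accommodate: payoffs 5, 8, 7, 9 → best response Withdraw.
Incumbent against Withdraw: payoffs 0, 6, 3, 9 → best response Withdraw.
Entrant against Moderate: payoffs 6, 3, 8, 4, 7 → best response Passive.
Entrant against Passive: payoffs 1, 0, 5, 8, 9 → best response Withdraw.
Entrant against Accommodate: payoffs 4, 5, 1, 2, 9 → best response Withdraw.
Entrant against Withdraw: payoffs 2, 7, 4, 5, 6 → best response Moderate.
Mutual best responses: (Moderate, Passive); (Withdraw, Moderate).

The pure Nash equilibria are (Moderate, Passive) and (Withdraw, Moderate).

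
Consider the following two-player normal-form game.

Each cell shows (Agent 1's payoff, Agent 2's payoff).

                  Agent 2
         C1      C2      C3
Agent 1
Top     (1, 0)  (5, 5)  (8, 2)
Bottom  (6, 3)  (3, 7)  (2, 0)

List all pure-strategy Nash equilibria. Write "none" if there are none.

(Top, C1): Agent 1 can switch to Bottom (1 → 6). Not NE.
(Top, C2): Agent 1 gets 5, best alternative 3; Agent 2 gets 5, best alternative 2. No profitable deviation — NE.
(Top, C3): Agent 2 can switch to C2 (2 → 5). Not NE.
(Bottom, C1): Agent 2 can switch to C2 (3 → 7). Not NE.
(Bottom, C2): Agent 1 can switch to Top (3 → 5). Not NE.
(Bottom, C3): Agent 1 can switch to Top (2 → 8). Not NE.

Pure NE: (Top, C2)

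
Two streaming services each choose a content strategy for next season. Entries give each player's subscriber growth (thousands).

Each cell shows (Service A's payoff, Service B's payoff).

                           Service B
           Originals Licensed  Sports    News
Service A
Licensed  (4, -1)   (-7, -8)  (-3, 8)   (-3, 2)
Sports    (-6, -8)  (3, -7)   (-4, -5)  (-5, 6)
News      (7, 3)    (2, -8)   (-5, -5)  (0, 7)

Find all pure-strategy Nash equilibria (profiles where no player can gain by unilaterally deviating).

The pure Nash equilibria are (Licensed, Sports), (News, News).

Service A against Originals: payoffs 4, -6, 7 → best response News.
Service A against Licensed: payoffs -7, 3, 2 → best response Sports.
Service A against Sports: payoffs -3, -4, -5 → best response Licensed.
Service A against News: payoffs -3, -5, 0 → best response News.
Service B against Licensed: payoffs -1, -8, 8, 2 → best response Sports.
Service B against Sports: payoffs -8, -7, -5, 6 → best response News.
Service B against News: payoffs 3, -8, -5, 7 → best response News.
Mutual best responses: (Licensed, Sports); (News, News).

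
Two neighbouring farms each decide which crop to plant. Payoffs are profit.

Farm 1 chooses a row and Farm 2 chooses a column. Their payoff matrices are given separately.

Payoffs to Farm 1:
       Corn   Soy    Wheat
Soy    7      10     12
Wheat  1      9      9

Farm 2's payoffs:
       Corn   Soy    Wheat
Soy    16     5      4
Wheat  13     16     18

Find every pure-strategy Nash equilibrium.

Farm 1 against Corn: payoffs 7, 1 → best response Soy.
Farm 1 against Soy: payoffs 10, 9 → best response Soy.
Farm 1 against Wheat: payoffs 12, 9 → best response Soy.
Farm 2 against Soy: payoffs 16, 5, 4 → best response Corn.
Farm 2 against Wheat: payoffs 13, 16, 18 → best response Wheat.
Mutual best responses: (Soy, Corn).

The unique pure-strategy Nash equilibrium is (Soy, Corn).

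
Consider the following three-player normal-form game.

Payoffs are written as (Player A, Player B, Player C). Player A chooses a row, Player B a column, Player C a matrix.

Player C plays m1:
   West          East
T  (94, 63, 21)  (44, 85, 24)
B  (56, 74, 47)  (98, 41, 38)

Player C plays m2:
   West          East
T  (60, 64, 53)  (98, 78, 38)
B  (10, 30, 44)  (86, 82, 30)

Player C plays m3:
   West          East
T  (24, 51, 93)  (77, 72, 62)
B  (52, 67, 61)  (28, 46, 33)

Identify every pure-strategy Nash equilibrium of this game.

Player A against (West, m1): payoffs 94, 56 → best response T.
Player A against (West, m2): payoffs 60, 10 → best response T.
Player A against (West, m3): payoffs 24, 52 → best response B.
Player A against (East, m1): payoffs 44, 98 → best response B.
Player A against (East, m2): payoffs 98, 86 → best response T.
Player A against (East, m3): payoffs 77, 28 → best response T.
Player B against (T, m1): payoffs 63, 85 → best response East.
Player B against (T, m2): payoffs 64, 78 → best response East.
Player B against (T, m3): payoffs 51, 72 → best response East.
Player B against (B, m1): payoffs 74, 41 → best response West.
Player B against (B, m2): payoffs 30, 82 → best response East.
Player B against (B, m3): payoffs 67, 46 → best response West.
Player C against (T, West): payoffs 21, 53, 93 → best response m3.
Player C against (T, East): payoffs 24, 38, 62 → best response m3.
Player C against (B, West): payoffs 47, 44, 61 → best response m3.
Player C against (B, East): payoffs 38, 30, 33 → best response m1.
Mutual best responses: (T, East, m3); (B, West, m3).

(T, East, m3) and (B, West, m3)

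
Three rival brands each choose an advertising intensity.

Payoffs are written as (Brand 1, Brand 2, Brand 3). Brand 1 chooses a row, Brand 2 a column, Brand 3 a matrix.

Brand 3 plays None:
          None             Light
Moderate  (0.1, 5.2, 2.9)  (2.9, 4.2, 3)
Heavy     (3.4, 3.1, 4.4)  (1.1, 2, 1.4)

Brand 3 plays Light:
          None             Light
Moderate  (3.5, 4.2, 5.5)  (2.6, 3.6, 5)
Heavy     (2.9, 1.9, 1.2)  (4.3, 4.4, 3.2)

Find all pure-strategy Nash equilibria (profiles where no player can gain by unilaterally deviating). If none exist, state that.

Check each profile: it is a Nash equilibrium iff no player can strictly gain by switching unilaterally.
(Moderate, None, None): Brand 1 can switch to Heavy (0.1 → 3.4). Not NE.
(Moderate, None, Light): Brand 1 gets 3.5, best alternative 2.9; Brand 2 gets 4.2, best alternative 3.6; Brand 3 gets 5.5, best alternative 2.9. No profitable deviation — NE.
(Moderate, Light, None): Brand 2 can switch to None (4.2 → 5.2). Not NE.
(Moderate, Light, Light): Brand 1 can switch to Heavy (2.6 → 4.3). Not NE.
(Heavy, None, None): Brand 1 gets 3.4, best alternative 0.1; Brand 2 gets 3.1, best alternative 2; Brand 3 gets 4.4, best alternative 1.2. No profitable deviation — NE.
(Heavy, None, Light): Brand 1 can switch to Moderate (2.9 → 3.5). Not NE.
(Heavy, Light, None): Brand 1 can switch to Moderate (1.1 → 2.9). Not NE.
(Heavy, Light, Light): Brand 1 gets 4.3, best alternative 2.6; Brand 2 gets 4.4, best alternative 1.9; Brand 3 gets 3.2, best alternative 1.4. No profitable deviation — NE.

(Moderate, None, Light), (Heavy, None, None), (Heavy, Light, Light)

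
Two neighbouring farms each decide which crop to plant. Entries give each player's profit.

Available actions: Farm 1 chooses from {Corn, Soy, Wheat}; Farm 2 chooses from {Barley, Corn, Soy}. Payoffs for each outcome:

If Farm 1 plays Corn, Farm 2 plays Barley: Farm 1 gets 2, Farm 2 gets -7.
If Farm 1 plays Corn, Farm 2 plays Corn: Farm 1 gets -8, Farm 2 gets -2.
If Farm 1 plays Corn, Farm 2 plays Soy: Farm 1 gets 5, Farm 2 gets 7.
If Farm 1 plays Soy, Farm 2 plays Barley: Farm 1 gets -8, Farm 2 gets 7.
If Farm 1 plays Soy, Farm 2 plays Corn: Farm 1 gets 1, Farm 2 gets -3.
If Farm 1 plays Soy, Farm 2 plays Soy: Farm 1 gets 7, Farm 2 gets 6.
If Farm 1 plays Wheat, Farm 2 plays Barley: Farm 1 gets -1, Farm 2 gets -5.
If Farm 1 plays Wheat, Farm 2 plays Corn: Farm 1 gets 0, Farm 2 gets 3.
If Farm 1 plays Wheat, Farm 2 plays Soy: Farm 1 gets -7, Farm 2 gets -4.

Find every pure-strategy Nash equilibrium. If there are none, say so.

There is no pure-strategy Nash equilibrium.

Farm 1 against Barley: payoffs 2, -8, -1 → best response Corn.
Farm 1 against Corn: payoffs -8, 1, 0 → best response Soy.
Farm 1 against Soy: payoffs 5, 7, -7 → best response Soy.
Farm 2 against Corn: payoffs -7, -2, 7 → best response Soy.
Farm 2 against Soy: payoffs 7, -3, 6 → best response Barley.
Farm 2 against Wheat: payoffs -5, 3, -4 → best response Corn.
No profile is a mutual best response for all players.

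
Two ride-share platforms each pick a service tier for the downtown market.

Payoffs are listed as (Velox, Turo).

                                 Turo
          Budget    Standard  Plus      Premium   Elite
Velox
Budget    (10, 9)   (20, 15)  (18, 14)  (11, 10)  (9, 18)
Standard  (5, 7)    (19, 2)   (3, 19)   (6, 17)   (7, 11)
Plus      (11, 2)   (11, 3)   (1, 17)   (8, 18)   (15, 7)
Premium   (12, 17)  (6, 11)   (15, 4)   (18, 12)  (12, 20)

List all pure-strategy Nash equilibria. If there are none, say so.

Velox against Budget: payoffs 10, 5, 11, 12 → best response Premium.
Velox against Standard: payoffs 20, 19, 11, 6 → best response Budget.
Velox against Plus: payoffs 18, 3, 1, 15 → best response Budget.
Velox against Premium: payoffs 11, 6, 8, 18 → best response Premium.
Velox against Elite: payoffs 9, 7, 15, 12 → best response Plus.
Turo against Budget: payoffs 9, 15, 14, 10, 18 → best response Elite.
Turo against Standard: payoffs 7, 2, 19, 17, 11 → best response Plus.
Turo against Plus: payoffs 2, 3, 17, 18, 7 → best response Premium.
Turo against Premium: payoffs 17, 11, 4, 12, 20 → best response Elite.
No profile is a mutual best response for all players.

This game has no pure Nash equilibrium.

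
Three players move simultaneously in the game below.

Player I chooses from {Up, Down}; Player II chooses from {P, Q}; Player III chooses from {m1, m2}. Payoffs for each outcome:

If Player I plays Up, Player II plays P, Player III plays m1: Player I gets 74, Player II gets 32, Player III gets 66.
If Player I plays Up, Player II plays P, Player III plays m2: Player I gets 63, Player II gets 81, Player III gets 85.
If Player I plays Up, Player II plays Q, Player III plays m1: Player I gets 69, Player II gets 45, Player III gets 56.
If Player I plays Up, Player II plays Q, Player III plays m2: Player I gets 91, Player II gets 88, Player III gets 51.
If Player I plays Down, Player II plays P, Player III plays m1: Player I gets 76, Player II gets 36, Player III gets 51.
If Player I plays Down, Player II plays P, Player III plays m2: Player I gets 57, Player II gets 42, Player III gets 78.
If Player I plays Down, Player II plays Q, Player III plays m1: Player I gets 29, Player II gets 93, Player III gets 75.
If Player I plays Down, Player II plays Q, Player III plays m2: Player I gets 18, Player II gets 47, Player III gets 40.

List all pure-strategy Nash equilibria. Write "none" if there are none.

Player I against (P, m1): payoffs 74, 76 → best response Down.
Player I against (P, m2): payoffs 63, 57 → best response Up.
Player I against (Q, m1): payoffs 69, 29 → best response Up.
Player I against (Q, m2): payoffs 91, 18 → best response Up.
Player II against (Up, m1): payoffs 32, 45 → best response Q.
Player II against (Up, m2): payoffs 81, 88 → best response Q.
Player II against (Down, m1): payoffs 36, 93 → best response Q.
Player II against (Down, m2): payoffs 42, 47 → best response Q.
Player III against (Up, P): payoffs 66, 85 → best response m2.
Player III against (Up, Q): payoffs 56, 51 → best response m1.
Player III against (Down, P): payoffs 51, 78 → best response m2.
Player III against (Down, Q): payoffs 75, 40 → best response m1.
Mutual best responses: (Up, Q, m1).

Pure NE: (Up, Q, m1)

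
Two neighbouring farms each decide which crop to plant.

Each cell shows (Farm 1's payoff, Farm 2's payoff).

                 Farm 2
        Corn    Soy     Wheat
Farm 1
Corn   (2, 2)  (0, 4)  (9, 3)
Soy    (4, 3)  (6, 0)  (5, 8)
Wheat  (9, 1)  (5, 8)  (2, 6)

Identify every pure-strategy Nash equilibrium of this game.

Farm 1 against Corn: payoffs 2, 4, 9 → best response Wheat.
Farm 1 against Soy: payoffs 0, 6, 5 → best response Soy.
Farm 1 against Wheat: payoffs 9, 5, 2 → best response Corn.
Farm 2 against Corn: payoffs 2, 4, 3 → best response Soy.
Farm 2 against Soy: payoffs 3, 0, 8 → best response Wheat.
Farm 2 against Wheat: payoffs 1, 8, 6 → best response Soy.
No profile is a mutual best response for all players.

No pure-strategy Nash equilibrium.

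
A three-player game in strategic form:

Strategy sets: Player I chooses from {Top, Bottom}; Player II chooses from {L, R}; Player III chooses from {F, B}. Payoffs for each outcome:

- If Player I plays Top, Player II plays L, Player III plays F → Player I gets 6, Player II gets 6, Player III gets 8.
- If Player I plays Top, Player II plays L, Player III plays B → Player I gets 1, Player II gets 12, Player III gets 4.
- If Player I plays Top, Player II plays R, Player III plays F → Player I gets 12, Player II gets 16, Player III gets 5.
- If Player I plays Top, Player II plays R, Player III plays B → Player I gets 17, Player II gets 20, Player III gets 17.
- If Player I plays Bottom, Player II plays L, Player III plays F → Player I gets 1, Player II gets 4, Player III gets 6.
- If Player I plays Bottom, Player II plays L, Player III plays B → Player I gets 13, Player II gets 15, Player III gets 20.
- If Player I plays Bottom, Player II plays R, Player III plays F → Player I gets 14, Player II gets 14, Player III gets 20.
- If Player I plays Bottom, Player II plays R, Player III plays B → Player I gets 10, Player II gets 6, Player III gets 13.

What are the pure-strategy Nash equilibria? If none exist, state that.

Player I against (L, F): payoffs 6, 1 → best response Top.
Player I against (L, B): payoffs 1, 13 → best response Bottom.
Player I against (R, F): payoffs 12, 14 → best response Bottom.
Player I against (R, B): payoffs 17, 10 → best response Top.
Player II against (Top, F): payoffs 6, 16 → best response R.
Player II against (Top, B): payoffs 12, 20 → best response R.
Player II against (Bottom, F): payoffs 4, 14 → best response R.
Player II against (Bottom, B): payoffs 15, 6 → best response L.
Player III against (Top, L): payoffs 8, 4 → best response F.
Player III against (Top, R): payoffs 5, 17 → best response B.
Player III against (Bottom, L): payoffs 6, 20 → best response B.
Player III against (Bottom, R): payoffs 20, 13 → best response F.
Mutual best responses: (Top, R, B); (Bottom, L, B); (Bottom, R, F).

(Top, R, B); (Bottom, L, B); (Bottom, R, F)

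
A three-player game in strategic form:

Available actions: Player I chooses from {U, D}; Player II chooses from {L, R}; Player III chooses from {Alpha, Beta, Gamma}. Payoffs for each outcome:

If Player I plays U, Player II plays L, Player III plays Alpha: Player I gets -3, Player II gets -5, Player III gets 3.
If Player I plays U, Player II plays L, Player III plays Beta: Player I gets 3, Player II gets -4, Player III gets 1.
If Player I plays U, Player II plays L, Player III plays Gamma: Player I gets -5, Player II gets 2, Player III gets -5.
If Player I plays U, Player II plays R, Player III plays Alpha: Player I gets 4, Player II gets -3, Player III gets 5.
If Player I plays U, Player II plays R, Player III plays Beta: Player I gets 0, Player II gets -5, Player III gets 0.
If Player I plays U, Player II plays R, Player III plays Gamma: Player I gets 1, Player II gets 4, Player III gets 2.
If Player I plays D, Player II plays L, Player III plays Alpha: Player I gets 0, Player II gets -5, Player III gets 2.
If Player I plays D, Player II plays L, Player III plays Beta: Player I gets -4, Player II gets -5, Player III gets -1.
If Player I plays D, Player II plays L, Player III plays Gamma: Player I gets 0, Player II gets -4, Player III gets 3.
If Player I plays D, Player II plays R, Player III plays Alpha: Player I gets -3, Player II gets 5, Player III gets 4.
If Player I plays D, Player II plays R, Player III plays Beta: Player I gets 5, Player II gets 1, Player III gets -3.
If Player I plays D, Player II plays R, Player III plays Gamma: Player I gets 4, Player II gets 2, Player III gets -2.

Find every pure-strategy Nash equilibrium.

For each player, find the best response to each opponent profile; mutual best responses are the pure NE.
Player I against (L, Alpha): payoffs -3, 0 → best response D.
Player I against (L, Beta): payoffs 3, -4 → best response U.
Player I against (L, Gamma): payoffs -5, 0 → best response D.
Player I against (R, Alpha): payoffs 4, -3 → best response U.
Player I against (R, Beta): payoffs 0, 5 → best response D.
Player I against (R, Gamma): payoffs 1, 4 → best response D.
Player II against (U, Alpha): payoffs -5, -3 → best response R.
Player II against (U, Beta): payoffs -4, -5 → best response L.
Player II against (U, Gamma): payoffs 2, 4 → best response R.
Player II against (D, Alpha): payoffs -5, 5 → best response R.
Player II against (D, Beta): payoffs -5, 1 → best response R.
Player II against (D, Gamma): payoffs -4, 2 → best response R.
Player III against (U, L): payoffs 3, 1, -5 → best response Alpha.
Player III against (U, R): payoffs 5, 0, 2 → best response Alpha.
Player III against (D, L): payoffs 2, -1, 3 → best response Gamma.
Player III against (D, R): payoffs 4, -3, -2 → best response Alpha.
Mutual best responses: (U, R, Alpha).

(U, R, Alpha)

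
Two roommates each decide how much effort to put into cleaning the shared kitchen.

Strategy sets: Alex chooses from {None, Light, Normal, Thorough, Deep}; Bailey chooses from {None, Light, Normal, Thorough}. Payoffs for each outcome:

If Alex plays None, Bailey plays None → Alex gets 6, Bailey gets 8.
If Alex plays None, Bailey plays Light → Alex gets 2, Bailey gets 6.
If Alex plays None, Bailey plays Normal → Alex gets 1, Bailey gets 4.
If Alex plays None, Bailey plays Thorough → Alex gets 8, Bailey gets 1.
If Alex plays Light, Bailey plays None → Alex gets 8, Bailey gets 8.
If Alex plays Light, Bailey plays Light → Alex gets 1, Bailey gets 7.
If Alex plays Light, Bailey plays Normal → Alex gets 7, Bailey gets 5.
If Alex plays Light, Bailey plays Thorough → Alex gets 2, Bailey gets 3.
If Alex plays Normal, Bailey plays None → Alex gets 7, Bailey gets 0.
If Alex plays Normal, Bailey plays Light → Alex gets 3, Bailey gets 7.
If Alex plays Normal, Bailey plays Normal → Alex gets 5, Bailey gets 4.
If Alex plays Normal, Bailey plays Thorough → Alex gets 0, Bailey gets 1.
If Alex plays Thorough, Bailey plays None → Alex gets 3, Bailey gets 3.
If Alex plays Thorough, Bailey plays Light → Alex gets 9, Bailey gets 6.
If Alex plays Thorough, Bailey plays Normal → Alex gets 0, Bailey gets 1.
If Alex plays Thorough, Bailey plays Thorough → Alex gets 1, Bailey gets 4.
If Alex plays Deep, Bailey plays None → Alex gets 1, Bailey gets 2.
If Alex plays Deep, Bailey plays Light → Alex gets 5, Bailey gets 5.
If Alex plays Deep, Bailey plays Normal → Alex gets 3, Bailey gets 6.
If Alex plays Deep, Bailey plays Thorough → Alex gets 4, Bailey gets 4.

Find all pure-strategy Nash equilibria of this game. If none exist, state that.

(Light, None); (Thorough, Light)

Alex against None: payoffs 6, 8, 7, 3, 1 → best response Light.
Alex against Light: payoffs 2, 1, 3, 9, 5 → best response Thorough.
Alex against Normal: payoffs 1, 7, 5, 0, 3 → best response Light.
Alex against Thorough: payoffs 8, 2, 0, 1, 4 → best response None.
Bailey against None: payoffs 8, 6, 4, 1 → best response None.
Bailey against Light: payoffs 8, 7, 5, 3 → best response None.
Bailey against Normal: payoffs 0, 7, 4, 1 → best response Light.
Bailey against Thorough: payoffs 3, 6, 1, 4 → best response Light.
Bailey against Deep: payoffs 2, 5, 6, 4 → best response Normal.
Mutual best responses: (Light, None); (Thorough, Light).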